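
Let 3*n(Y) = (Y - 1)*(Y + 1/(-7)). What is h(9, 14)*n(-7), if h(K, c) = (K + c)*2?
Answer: 18400/21 ≈ 876.19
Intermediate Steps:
n(Y) = (-1 + Y)*(-⅐ + Y)/3 (n(Y) = ((Y - 1)*(Y + 1/(-7)))/3 = ((-1 + Y)*(Y - ⅐))/3 = ((-1 + Y)*(-⅐ + Y))/3 = (-1 + Y)*(-⅐ + Y)/3)
h(K, c) = 2*K + 2*c
h(9, 14)*n(-7) = (2*9 + 2*14)*(1/21 - 8/21*(-7) + (⅓)*(-7)²) = (18 + 28)*(1/21 + 8/3 + (⅓)*49) = 46*(1/21 + 8/3 + 49/3) = 46*(400/21) = 18400/21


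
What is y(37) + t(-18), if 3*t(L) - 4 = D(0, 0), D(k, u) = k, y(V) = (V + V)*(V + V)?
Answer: 16432/3 ≈ 5477.3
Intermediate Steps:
y(V) = 4*V² (y(V) = (2*V)*(2*V) = 4*V²)
t(L) = 4/3 (t(L) = 4/3 + (⅓)*0 = 4/3 + 0 = 4/3)
y(37) + t(-18) = 4*37² + 4/3 = 4*1369 + 4/3 = 5476 + 4/3 = 16432/3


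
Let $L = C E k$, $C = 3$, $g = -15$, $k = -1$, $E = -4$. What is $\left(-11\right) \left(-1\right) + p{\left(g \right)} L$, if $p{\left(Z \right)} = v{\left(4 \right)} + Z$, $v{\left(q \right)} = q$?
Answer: $-121$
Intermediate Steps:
$p{\left(Z \right)} = 4 + Z$
$L = 12$ ($L = 3 \left(-4\right) \left(-1\right) = \left(-12\right) \left(-1\right) = 12$)
$\left(-11\right) \left(-1\right) + p{\left(g \right)} L = \left(-11\right) \left(-1\right) + \left(4 - 15\right) 12 = 11 - 132 = -121$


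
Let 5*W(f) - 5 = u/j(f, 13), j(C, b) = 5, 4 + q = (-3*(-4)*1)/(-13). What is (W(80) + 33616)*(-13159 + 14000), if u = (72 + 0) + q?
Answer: 9189099877/325 ≈ 2.8274e+7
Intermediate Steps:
q = -64/13 (q = -4 + (-3*(-4)*1)/(-13) = -4 + (12*1)*(-1/13) = -4 + 12*(-1/13) = -4 - 12/13 = -64/13 ≈ -4.9231)
u = 872/13 (u = (72 + 0) - 64/13 = 72 - 64/13 = 872/13 ≈ 67.077)
W(f) = 1197/325 (W(f) = 1 + ((872/13)/5)/5 = 1 + ((872/13)*(⅕))/5 = 1 + (⅕)*(872/65) = 1 + 872/325 = 1197/325)
(W(80) + 33616)*(-13159 + 14000) = (1197/325 + 33616)*(-13159 + 14000) = (10926397/325)*841 = 9189099877/325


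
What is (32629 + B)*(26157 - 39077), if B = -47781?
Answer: 195763840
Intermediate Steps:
(32629 + B)*(26157 - 39077) = (32629 - 47781)*(26157 - 39077) = -15152*(-12920) = 195763840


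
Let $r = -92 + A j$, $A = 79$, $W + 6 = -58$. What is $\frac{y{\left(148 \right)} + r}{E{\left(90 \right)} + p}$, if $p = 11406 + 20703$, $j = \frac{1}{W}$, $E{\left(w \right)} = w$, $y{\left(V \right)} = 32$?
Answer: $- \frac{3919}{2060736} \approx -0.0019017$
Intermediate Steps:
$W = -64$ ($W = -6 - 58 = -64$)
$j = - \frac{1}{64}$ ($j = \frac{1}{-64} = - \frac{1}{64} \approx -0.015625$)
$r = - \frac{5967}{64}$ ($r = -92 + 79 \left(- \frac{1}{64}\right) = -92 - \frac{79}{64} = - \frac{5967}{64} \approx -93.234$)
$p = 32109$
$\frac{y{\left(148 \right)} + r}{E{\left(90 \right)} + p} = \frac{32 - \frac{5967}{64}}{90 + 32109} = - \frac{3919}{64 \cdot 32199} = \left(- \frac{3919}{64}\right) \frac{1}{32199} = - \frac{3919}{2060736}$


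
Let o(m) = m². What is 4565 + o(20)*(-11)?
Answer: 165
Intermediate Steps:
4565 + o(20)*(-11) = 4565 + 20²*(-11) = 4565 + 400*(-11) = 4565 - 4400 = 165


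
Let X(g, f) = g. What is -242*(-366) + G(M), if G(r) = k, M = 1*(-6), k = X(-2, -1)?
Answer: 88570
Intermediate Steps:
k = -2
M = -6
G(r) = -2
-242*(-366) + G(M) = -242*(-366) - 2 = 88572 - 2 = 88570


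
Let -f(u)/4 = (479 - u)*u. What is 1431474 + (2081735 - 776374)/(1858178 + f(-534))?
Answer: 5757312433765/4021946 ≈ 1.4315e+6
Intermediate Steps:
f(u) = -4*u*(479 - u) (f(u) = -4*(479 - u)*u = -4*u*(479 - u))
1431474 + (2081735 - 776374)/(1858178 + f(-534)) = 1431474 + (2081735 - 776374)/(1858178 + 4*(-534)*(-479 - 534)) = 1431474 + 1305361/(1858178 + 4*(-534)*(-1013)) = 1431474 + 1305361/(1858178 + 2163768) = 1431474 + 1305361/4021946 = 5757312433765/4021946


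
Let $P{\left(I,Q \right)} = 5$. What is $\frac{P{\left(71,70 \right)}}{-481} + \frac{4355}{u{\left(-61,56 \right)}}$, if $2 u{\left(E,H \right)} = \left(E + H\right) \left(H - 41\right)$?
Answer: $- \frac{837977}{7215} \approx -116.14$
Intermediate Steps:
$u{\left(E,H \right)} = \frac{\left(-41 + H\right) \left(E + H\right)}{2}$ ($u{\left(E,H \right)} = \frac{\left(E + H\right) \left(H - 41\right)}{2} = \frac{\left(E + H\right) \left(-41 + H\right)}{2} = \frac{\left(-41 + H\right) \left(E + H\right)}{2}$)
$\frac{P{\left(71,70 \right)}}{-481} + \frac{4355}{u{\left(-61,56 \right)}} = \frac{5}{-481} + \frac{4355}{\frac{56^{2}}{2} - - \frac{2501}{2} - 1148 + \frac{1}{2} \left(-61\right) 56} = 5 \left(- \frac{1}{481}\right) + \frac{4355}{\frac{1}{2} \cdot 3136 + \frac{2501}{2} - 1148 - 1708} = - \frac{5}{481} + \frac{4355}{1568 + \frac{2501}{2} - 1148 - 1708} = - \frac{5}{481} + \frac{4355}{- \frac{75}{2}} = - \frac{5}{481} + 4355 \left(- \frac{2}{75}\right) = - \frac{5}{481} - \frac{1742}{15} = - \frac{837977}{7215}$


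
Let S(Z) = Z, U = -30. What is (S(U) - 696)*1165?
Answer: -845790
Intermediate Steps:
(S(U) - 696)*1165 = (-30 - 696)*1165 = -726*1165 = -845790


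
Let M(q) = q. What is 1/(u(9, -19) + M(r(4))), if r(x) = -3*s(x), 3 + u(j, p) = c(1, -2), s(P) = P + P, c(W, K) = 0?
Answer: -1/27 ≈ -0.037037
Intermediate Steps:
s(P) = 2*P
u(j, p) = -3 (u(j, p) = -3 + 0 = -3)
r(x) = -6*x
1/(u(9, -19) + M(r(4))) = 1/(-3 - 6*4) = 1/(-3 - 24) = 1/(-27) = -1/27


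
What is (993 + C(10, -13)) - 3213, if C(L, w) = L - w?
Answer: -2197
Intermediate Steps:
(993 + C(10, -13)) - 3213 = (993 + (10 - 1*(-13))) - 3213 = (993 + (10 + 13)) - 3213 = (993 + 23) - 3213 = 1016 - 3213 = -2197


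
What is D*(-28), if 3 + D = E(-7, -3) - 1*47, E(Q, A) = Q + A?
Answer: 1680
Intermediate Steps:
E(Q, A) = A + Q
D = -60 (D = -3 + ((-3 - 7) - 1*47) = -3 + (-10 - 47) = -3 - 57 = -60)
D*(-28) = -60*(-28) = 1680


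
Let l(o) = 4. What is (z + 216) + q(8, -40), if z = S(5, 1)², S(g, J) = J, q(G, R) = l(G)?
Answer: 221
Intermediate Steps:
q(G, R) = 4
z = 1 (z = 1² = 1)
(z + 216) + q(8, -40) = (1 + 216) + 4 = 217 + 4 = 221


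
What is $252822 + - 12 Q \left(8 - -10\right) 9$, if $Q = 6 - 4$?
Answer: $248934$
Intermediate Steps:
$Q = 2$
$252822 + - 12 Q \left(8 - -10\right) 9 = 252822 + \left(-12\right) 2 \left(8 - -10\right) 9 = 252822 + - 24 \left(8 + 10\right) 9 = 252822 + \left(-24\right) 18 \cdot 9 = 252822 - 3888 = 248934$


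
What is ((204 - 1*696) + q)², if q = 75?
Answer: 173889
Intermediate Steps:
((204 - 1*696) + q)² = ((204 - 1*696) + 75)² = ((204 - 696) + 75)² = (-492 + 75)² = (-417)² = 173889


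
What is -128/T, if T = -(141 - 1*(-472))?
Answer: 128/613 ≈ 0.20881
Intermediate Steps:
T = -613 (T = -(141 + 472) = -1*613 = -613)
-128/T = -128/(-613) = -128*(-1/613) = 128/613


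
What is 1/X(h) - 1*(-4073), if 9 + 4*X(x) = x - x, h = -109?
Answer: 36653/9 ≈ 4072.6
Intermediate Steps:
X(x) = -9/4 (X(x) = -9/4 + (x - x)/4 = -9/4 + (¼)*0 = -9/4 + 0 = -9/4)
1/X(h) - 1*(-4073) = 1/(-9/4) - 1*(-4073) = -4/9 + 4073 = 36653/9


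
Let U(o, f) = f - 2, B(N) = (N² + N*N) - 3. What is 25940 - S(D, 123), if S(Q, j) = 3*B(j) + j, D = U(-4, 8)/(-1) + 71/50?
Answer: -64948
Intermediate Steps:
B(N) = -3 + 2*N² (B(N) = (N² + N²) - 3 = 2*N² - 3 = -3 + 2*N²)
U(o, f) = -2 + f
D = -229/50 (D = (-2 + 8)/(-1) + 71/50 = 6*(-1) + 71*(1/50) = -6 + 71/50 = -229/50 ≈ -4.5800)
S(Q, j) = -9 + j + 6*j² (S(Q, j) = 3*(-3 + 2*j²) + j = (-9 + 6*j²) + j = -9 + j + 6*j²)
25940 - S(D, 123) = 25940 - (-9 + 123 + 6*123²) = 25940 - (-9 + 123 + 6*15129) = 25940 - (-9 + 123 + 90774) = 25940 - 1*90888 = 25940 - 90888 = -64948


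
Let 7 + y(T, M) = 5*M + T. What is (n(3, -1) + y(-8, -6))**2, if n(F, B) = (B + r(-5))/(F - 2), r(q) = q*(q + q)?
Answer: 16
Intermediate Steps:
r(q) = 2*q**2 (r(q) = q*(2*q) = 2*q**2)
n(F, B) = (50 + B)/(-2 + F) (n(F, B) = (B + 2*(-5)**2)/(F - 2) = (B + 2*25)/(-2 + F) = (B + 50)/(-2 + F) = (50 + B)/(-2 + F))
y(T, M) = -7 + T + 5*M (y(T, M) = -7 + (5*M + T) = -7 + (T + 5*M) = -7 + T + 5*M)
(n(3, -1) + y(-8, -6))**2 = ((50 - 1)/(-2 + 3) + (-7 - 8 + 5*(-6)))**2 = (49/1 + (-7 - 8 - 30))**2 = (1*49 - 45)**2 = (49 - 45)**2 = 4**2 = 16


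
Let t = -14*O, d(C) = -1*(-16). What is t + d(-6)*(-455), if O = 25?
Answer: -7630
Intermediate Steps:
d(C) = 16
t = -350 (t = -14*25 = -350)
t + d(-6)*(-455) = -350 + 16*(-455) = -350 - 7280 = -7630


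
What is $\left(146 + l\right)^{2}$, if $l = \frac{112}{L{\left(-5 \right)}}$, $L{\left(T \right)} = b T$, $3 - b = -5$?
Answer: $\frac{512656}{25} \approx 20506.0$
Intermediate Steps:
$b = 8$ ($b = 3 - -5 = 3 + 5 = 8$)
$L{\left(T \right)} = 8 T$
$l = - \frac{14}{5}$ ($l = \frac{112}{8 \left(-5\right)} = \frac{112}{-40} = 112 \left(- \frac{1}{40}\right) = - \frac{14}{5} \approx -2.8$)
$\left(146 + l\right)^{2} = \left(146 - \frac{14}{5}\right)^{2} = \left(\frac{716}{5}\right)^{2} = \frac{512656}{25}$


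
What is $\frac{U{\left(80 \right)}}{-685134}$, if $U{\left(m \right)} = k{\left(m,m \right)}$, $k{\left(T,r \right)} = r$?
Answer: $- \frac{40}{342567} \approx -0.00011677$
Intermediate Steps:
$U{\left(m \right)} = m$
$\frac{U{\left(80 \right)}}{-685134} = \frac{80}{-685134} = 80 \left(- \frac{1}{685134}\right) = - \frac{40}{342567}$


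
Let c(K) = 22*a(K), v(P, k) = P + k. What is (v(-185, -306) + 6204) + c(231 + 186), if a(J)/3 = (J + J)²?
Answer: 45912409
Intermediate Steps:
a(J) = 12*J² (a(J) = 3*(J + J)² = 3*(2*J)² = 3*(4*J²) = 12*J²)
c(K) = 264*K² (c(K) = 22*(12*K²) = 264*K²)
(v(-185, -306) + 6204) + c(231 + 186) = ((-185 - 306) + 6204) + 264*(231 + 186)² = (-491 + 6204) + 264*417² = 5713 + 264*173889 = 5713 + 45906696 = 45912409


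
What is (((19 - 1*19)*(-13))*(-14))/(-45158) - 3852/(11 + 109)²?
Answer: -107/400 ≈ -0.26750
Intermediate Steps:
(((19 - 1*19)*(-13))*(-14))/(-45158) - 3852/(11 + 109)² = (((19 - 19)*(-13))*(-14))*(-1/45158) - 3852/(120²) = ((0*(-13))*(-14))*(-1/45158) - 3852/14400 = (0*(-14))*(-1/45158) - 3852*1/14400 = 0*(-1/45158) - 107/400 = 0 - 107/400 = -107/400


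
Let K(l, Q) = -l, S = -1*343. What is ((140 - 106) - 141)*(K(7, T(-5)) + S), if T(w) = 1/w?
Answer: 37450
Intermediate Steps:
S = -343
((140 - 106) - 141)*(K(7, T(-5)) + S) = ((140 - 106) - 141)*(-1*7 - 343) = (34 - 141)*(-7 - 343) = -107*(-350) = 37450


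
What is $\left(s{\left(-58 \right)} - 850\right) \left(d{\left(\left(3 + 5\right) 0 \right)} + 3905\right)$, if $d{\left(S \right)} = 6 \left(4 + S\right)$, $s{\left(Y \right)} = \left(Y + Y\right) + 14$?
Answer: $-3740408$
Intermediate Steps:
$s{\left(Y \right)} = 14 + 2 Y$ ($s{\left(Y \right)} = 2 Y + 14 = 14 + 2 Y$)
$d{\left(S \right)} = 24 + 6 S$
$\left(s{\left(-58 \right)} - 850\right) \left(d{\left(\left(3 + 5\right) 0 \right)} + 3905\right) = \left(\left(14 + 2 \left(-58\right)\right) - 850\right) \left(\left(24 + 6 \left(3 + 5\right) 0\right) + 3905\right) = \left(\left(14 - 116\right) - 850\right) \left(\left(24 + 6 \cdot 8 \cdot 0\right) + 3905\right) = \left(-102 - 850\right) \left(\left(24 + 6 \cdot 0\right) + 3905\right) = - 952 \left(\left(24 + 0\right) + 3905\right) = - 952 \left(24 + 3905\right) = \left(-952\right) 3929 = -3740408$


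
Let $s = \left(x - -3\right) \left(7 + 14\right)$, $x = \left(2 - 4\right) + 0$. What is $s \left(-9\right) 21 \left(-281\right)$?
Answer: $1115289$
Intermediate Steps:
$x = -2$ ($x = -2 + 0 = -2$)
$s = 21$ ($s = \left(-2 - -3\right) \left(7 + 14\right) = \left(-2 + \left(-2 + 5\right)\right) 21 = \left(-2 + 3\right) 21 = 1 \cdot 21 = 21$)
$s \left(-9\right) 21 \left(-281\right) = 21 \left(-9\right) 21 \left(-281\right) = \left(-189\right) 21 \left(-281\right) = \left(-3969\right) \left(-281\right) = 1115289$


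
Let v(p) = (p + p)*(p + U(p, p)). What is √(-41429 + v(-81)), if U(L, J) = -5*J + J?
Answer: I*√80795 ≈ 284.24*I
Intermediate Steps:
U(L, J) = -4*J
v(p) = -6*p² (v(p) = (p + p)*(p - 4*p) = (2*p)*(-3*p) = -6*p²)
√(-41429 + v(-81)) = √(-41429 - 6*(-81)²) = √(-41429 - 6*6561) = √(-41429 - 39366) = √(-80795) = I*√80795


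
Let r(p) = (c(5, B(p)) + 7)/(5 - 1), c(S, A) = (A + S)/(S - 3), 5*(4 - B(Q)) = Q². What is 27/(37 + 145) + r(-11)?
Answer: -3/1820 ≈ -0.0016484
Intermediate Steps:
B(Q) = 4 - Q²/5
c(S, A) = (A + S)/(-3 + S)
r(p) = 23/8 - p²/40 (r(p) = (((4 - p²/5) + 5)/(-3 + 5) + 7)/(5 - 1) = ((9 - p²/5)/2 + 7)/4 = ((9 - p²/5)/2 + 7)*(¼) = ((9/2 - p²/10) + 7)*(¼) = (23/2 - p²/10)*(¼) = 23/8 - p²/40)
27/(37 + 145) + r(-11) = 27/(37 + 145) + (23/8 - 1/40*(-11)²) = 27/182 + (23/8 - 1/40*121) = 27*(1/182) + (23/8 - 121/40) = 27/182 - 3/20 = -3/1820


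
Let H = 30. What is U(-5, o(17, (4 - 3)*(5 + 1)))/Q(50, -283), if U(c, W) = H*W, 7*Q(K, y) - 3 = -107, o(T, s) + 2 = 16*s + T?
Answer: -11655/52 ≈ -224.13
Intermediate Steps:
o(T, s) = -2 + T + 16*s (o(T, s) = -2 + (16*s + T) = -2 + (T + 16*s) = -2 + T + 16*s)
Q(K, y) = -104/7 (Q(K, y) = 3/7 + (1/7)*(-107) = 3/7 - 107/7 = -104/7)
U(c, W) = 30*W
U(-5, o(17, (4 - 3)*(5 + 1)))/Q(50, -283) = (30*(-2 + 17 + 16*((4 - 3)*(5 + 1))))/(-104/7) = (30*(-2 + 17 + 16*(1*6)))*(-7/104) = (30*(-2 + 17 + 16*6))*(-7/104) = (30*(-2 + 17 + 96))*(-7/104) = (30*111)*(-7/104) = 3330*(-7/104) = -11655/52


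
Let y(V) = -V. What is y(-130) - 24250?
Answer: -24120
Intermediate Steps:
y(-130) - 24250 = -1*(-130) - 24250 = 130 - 24250 = -24120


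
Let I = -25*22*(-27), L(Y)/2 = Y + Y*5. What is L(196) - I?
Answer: -12498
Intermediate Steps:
L(Y) = 12*Y (L(Y) = 2*(Y + Y*5) = 2*(Y + 5*Y) = 2*(6*Y) = 12*Y)
I = 14850 (I = -550*(-27) = 14850)
L(196) - I = 12*196 - 1*14850 = 2352 - 14850 = -12498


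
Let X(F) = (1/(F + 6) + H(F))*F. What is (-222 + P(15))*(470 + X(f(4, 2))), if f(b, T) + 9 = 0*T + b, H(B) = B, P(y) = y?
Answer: -101430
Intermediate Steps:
f(b, T) = -9 + b (f(b, T) = -9 + (0*T + b) = -9 + (0 + b) = -9 + b)
X(F) = F*(F + 1/(6 + F)) (X(F) = (1/(F + 6) + F)*F = (1/(6 + F) + F)*F = (F + 1/(6 + F))*F = F*(F + 1/(6 + F)))
(-222 + P(15))*(470 + X(f(4, 2))) = (-222 + 15)*(470 + (-9 + 4)*(1 + (-9 + 4)² + 6*(-9 + 4))/(6 + (-9 + 4))) = -207*(470 - 5*(1 + (-5)² + 6*(-5))/(6 - 5)) = -207*(470 - 5*(1 + 25 - 30)/1) = -207*(470 - 5*1*(-4)) = -207*(470 + 20) = -207*490 = -101430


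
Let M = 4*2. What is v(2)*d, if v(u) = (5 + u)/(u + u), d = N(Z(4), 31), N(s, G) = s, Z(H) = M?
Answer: 14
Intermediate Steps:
M = 8
Z(H) = 8
d = 8
v(u) = (5 + u)/(2*u) (v(u) = (5 + u)/((2*u)) = (5 + u)*(1/(2*u)) = (5 + u)/(2*u))
v(2)*d = ((1/2)*(5 + 2)/2)*8 = ((1/2)*(1/2)*7)*8 = (7/4)*8 = 14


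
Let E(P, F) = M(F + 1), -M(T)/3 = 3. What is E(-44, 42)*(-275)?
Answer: 2475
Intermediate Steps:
M(T) = -9 (M(T) = -3*3 = -9)
E(P, F) = -9
E(-44, 42)*(-275) = -9*(-275) = 2475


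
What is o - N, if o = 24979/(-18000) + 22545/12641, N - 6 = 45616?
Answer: -10380648585539/227538000 ≈ -45622.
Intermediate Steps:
N = 45622 (N = 6 + 45616 = 45622)
o = 90050461/227538000 (o = 24979*(-1/18000) + 22545*(1/12641) = -24979/18000 + 22545/12641 = 90050461/227538000 ≈ 0.39576)
o - N = 90050461/227538000 - 1*45622 = 90050461/227538000 - 45622 = -10380648585539/227538000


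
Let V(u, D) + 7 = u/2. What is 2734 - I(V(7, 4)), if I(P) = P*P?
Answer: 10887/4 ≈ 2721.8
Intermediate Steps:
V(u, D) = -7 + u/2
I(P) = P**2
2734 - I(V(7, 4)) = 2734 - (-7 + (1/2)*7)**2 = 2734 - (-7 + 7/2)**2 = 2734 - (-7/2)**2 = 2734 - 1*49/4 = 2734 - 49/4 = 10887/4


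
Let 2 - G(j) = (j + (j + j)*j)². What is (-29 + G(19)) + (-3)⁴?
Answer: -549027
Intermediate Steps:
G(j) = 2 - (j + 2*j²)² (G(j) = 2 - (j + (j + j)*j)² = 2 - (j + (2*j)*j)² = 2 - (j + 2*j²)²)
(-29 + G(19)) + (-3)⁴ = (-29 + (2 - 1*19²*(1 + 2*19)²)) + (-3)⁴ = (-29 + (2 - 1*361*(1 + 38)²)) + 81 = (-29 + (2 - 1*361*39²)) + 81 = (-29 + (2 - 1*361*1521)) + 81 = (-29 + (2 - 549081)) + 81 = (-29 - 549079) + 81 = -549108 + 81 = -549027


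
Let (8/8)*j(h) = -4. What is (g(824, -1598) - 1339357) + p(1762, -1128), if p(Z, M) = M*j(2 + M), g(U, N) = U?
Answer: -1334021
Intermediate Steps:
j(h) = -4
p(Z, M) = -4*M (p(Z, M) = M*(-4) = -4*M)
(g(824, -1598) - 1339357) + p(1762, -1128) = (824 - 1339357) - 4*(-1128) = -1338533 + 4512 = -1334021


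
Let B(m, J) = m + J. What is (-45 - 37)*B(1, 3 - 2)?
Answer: -164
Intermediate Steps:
B(m, J) = J + m
(-45 - 37)*B(1, 3 - 2) = (-45 - 37)*((3 - 2) + 1) = -82*(1 + 1) = -82*2 = -164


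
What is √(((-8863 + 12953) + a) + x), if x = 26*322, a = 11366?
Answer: 2*√5957 ≈ 154.36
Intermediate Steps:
x = 8372
√(((-8863 + 12953) + a) + x) = √(((-8863 + 12953) + 11366) + 8372) = √((4090 + 11366) + 8372) = √(15456 + 8372) = √23828 = 2*√5957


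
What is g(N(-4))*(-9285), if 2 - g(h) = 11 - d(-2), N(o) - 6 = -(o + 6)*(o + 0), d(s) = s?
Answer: 102135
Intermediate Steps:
N(o) = 6 - o*(6 + o) (N(o) = 6 - (o + 6)*(o + 0) = 6 - (6 + o)*o = 6 - o*(6 + o))
g(h) = -11 (g(h) = 2 - (11 - 1*(-2)) = 2 - (11 + 2) = 2 - 1*13 = 2 - 13 = -11)
g(N(-4))*(-9285) = -11*(-9285) = 102135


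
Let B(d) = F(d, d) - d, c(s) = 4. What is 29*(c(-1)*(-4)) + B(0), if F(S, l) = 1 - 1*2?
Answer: -465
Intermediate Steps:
F(S, l) = -1 (F(S, l) = 1 - 2 = -1)
B(d) = -1 - d
29*(c(-1)*(-4)) + B(0) = 29*(4*(-4)) + (-1 - 1*0) = 29*(-16) + (-1 + 0) = -464 - 1 = -465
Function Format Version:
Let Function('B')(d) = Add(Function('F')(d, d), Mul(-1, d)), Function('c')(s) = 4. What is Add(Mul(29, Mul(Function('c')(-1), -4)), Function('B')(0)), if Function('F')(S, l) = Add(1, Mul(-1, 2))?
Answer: -465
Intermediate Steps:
Function('F')(S, l) = -1 (Function('F')(S, l) = Add(1, -2) = -1)
Function('B')(d) = Add(-1, Mul(-1, d))
Add(Mul(29, Mul(Function('c')(-1), -4)), Function('B')(0)) = Add(Mul(29, Mul(4, -4)), Add(-1, Mul(-1, 0))) = Add(Mul(29, -16), Add(-1, 0)) = Add(-464, -1) = -465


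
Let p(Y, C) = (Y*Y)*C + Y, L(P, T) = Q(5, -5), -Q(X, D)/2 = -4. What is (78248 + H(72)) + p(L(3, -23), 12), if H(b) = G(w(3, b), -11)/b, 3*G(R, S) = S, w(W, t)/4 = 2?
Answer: 17069173/216 ≈ 79024.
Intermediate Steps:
Q(X, D) = 8 (Q(X, D) = -2*(-4) = 8)
w(W, t) = 8 (w(W, t) = 4*2 = 8)
L(P, T) = 8
G(R, S) = S/3
p(Y, C) = Y + C*Y² (p(Y, C) = Y²*C + Y = C*Y² + Y = Y + C*Y²)
H(b) = -11/(3*b) (H(b) = ((⅓)*(-11))/b = -11/(3*b))
(78248 + H(72)) + p(L(3, -23), 12) = (78248 - 11/3/72) + 8*(1 + 12*8) = (78248 - 11/3*1/72) + 8*(1 + 96) = (78248 - 11/216) + 8*97 = 16901557/216 + 776 = 17069173/216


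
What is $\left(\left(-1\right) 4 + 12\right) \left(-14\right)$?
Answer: $-112$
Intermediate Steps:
$\left(\left(-1\right) 4 + 12\right) \left(-14\right) = \left(-4 + 12\right) \left(-14\right) = 8 \left(-14\right) = -112$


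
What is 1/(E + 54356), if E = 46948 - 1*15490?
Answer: 1/85814 ≈ 1.1653e-5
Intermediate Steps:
E = 31458 (E = 46948 - 15490 = 31458)
1/(E + 54356) = 1/(31458 + 54356) = 1/85814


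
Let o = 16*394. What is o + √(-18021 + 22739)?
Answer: 6304 + √4718 ≈ 6372.7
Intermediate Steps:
o = 6304
o + √(-18021 + 22739) = 6304 + √(-18021 + 22739) = 6304 + √4718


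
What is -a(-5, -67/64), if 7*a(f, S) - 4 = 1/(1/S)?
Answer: -27/64 ≈ -0.42188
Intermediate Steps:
a(f, S) = 4/7 + S/7 (a(f, S) = 4/7 + 1/(7*(1/S)) = 4/7 + S/7)
-a(-5, -67/64) = -(4/7 + (-67/64)/7) = -(4/7 + (-67*1/64)/7) = -(4/7 + (⅐)*(-67/64)) = -(4/7 - 67/448) = -1*27/64 = -27/64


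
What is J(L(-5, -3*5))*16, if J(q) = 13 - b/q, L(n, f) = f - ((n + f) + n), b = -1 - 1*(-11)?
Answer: 192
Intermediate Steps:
b = 10 (b = -1 + 11 = 10)
L(n, f) = -2*n (L(n, f) = f - ((f + n) + n) = f - (f + 2*n) = f + (-f - 2*n) = -2*n)
J(q) = 13 - 10/q
J(L(-5, -3*5))*16 = (13 - 10/((-2*(-5))))*16 = (13 - 10/10)*16 = (13 - 10*1/10)*16 = (13 - 1)*16 = 12*16 = 192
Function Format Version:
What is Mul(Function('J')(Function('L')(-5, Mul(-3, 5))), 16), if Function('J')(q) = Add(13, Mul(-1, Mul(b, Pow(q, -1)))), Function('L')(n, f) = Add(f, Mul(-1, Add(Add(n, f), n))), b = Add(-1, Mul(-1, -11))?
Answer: 192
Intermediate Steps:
b = 10 (b = Add(-1, 11) = 10)
Function('L')(n, f) = Mul(-2, n) (Function('L')(n, f) = Add(f, Mul(-1, Add(Add(f, n), n))) = Add(f, Mul(-1, Add(f, Mul(2, n)))) = Add(f, Add(Mul(-1, f), Mul(-2, n))) = Mul(-2, n))
Function('J')(q) = Add(13, Mul(-10, Pow(q, -1))) (Function('J')(q) = Add(13, Mul(-1, Mul(10, Pow(q, -1)))) = Add(13, Mul(-10, Pow(q, -1))))
Mul(Function('J')(Function('L')(-5, Mul(-3, 5))), 16) = Mul(Add(13, Mul(-10, Pow(Mul(-2, -5), -1))), 16) = Mul(Add(13, Mul(-10, Pow(10, -1))), 16) = Mul(Add(13, Mul(-10, Rational(1, 10))), 16) = Mul(Add(13, -1), 16) = Mul(12, 16) = 192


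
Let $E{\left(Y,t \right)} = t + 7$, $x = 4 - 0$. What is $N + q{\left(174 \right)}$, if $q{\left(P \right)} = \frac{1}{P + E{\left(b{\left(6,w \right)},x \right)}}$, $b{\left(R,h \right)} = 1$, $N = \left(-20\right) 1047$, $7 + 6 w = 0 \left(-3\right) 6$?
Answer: $- \frac{3873899}{185} \approx -20940.0$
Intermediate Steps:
$w = - \frac{7}{6}$ ($w = - \frac{7}{6} + \frac{0 \left(-3\right) 6}{6} = - \frac{7}{6} + \frac{0 \cdot 6}{6} = - \frac{7}{6} + \frac{1}{6} \cdot 0 = - \frac{7}{6} + 0 = - \frac{7}{6} \approx -1.1667$)
$N = -20940$
$x = 4$ ($x = 4 + 0 = 4$)
$E{\left(Y,t \right)} = 7 + t$
$q{\left(P \right)} = \frac{1}{11 + P}$ ($q{\left(P \right)} = \frac{1}{P + \left(7 + 4\right)} = \frac{1}{P + 11} = \frac{1}{11 + P}$)
$N + q{\left(174 \right)} = -20940 + \frac{1}{11 + 174} = -20940 + \frac{1}{185} = - \frac{3873899}{185}$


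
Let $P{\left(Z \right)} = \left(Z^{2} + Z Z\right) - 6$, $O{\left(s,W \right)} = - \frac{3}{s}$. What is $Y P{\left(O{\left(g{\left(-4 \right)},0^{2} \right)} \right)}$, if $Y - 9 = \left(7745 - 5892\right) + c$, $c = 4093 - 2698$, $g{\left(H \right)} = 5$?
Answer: $- \frac{429924}{25} \approx -17197.0$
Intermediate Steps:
$c = 1395$
$P{\left(Z \right)} = -6 + 2 Z^{2}$ ($P{\left(Z \right)} = \left(Z^{2} + Z^{2}\right) - 6 = 2 Z^{2} - 6 = -6 + 2 Z^{2}$)
$Y = 3257$ ($Y = 9 + \left(\left(7745 - 5892\right) + 1395\right) = 9 + \left(1853 + 1395\right) = 9 + 3248 = 3257$)
$Y P{\left(O{\left(g{\left(-4 \right)},0^{2} \right)} \right)} = 3257 \left(-6 + 2 \left(- \frac{3}{5}\right)^{2}\right) = 3257 \left(-6 + 2 \cdot \frac{9}{25}\right) = 3257 \left(-6 + \frac{18}{25}\right) = 3257 \left(- \frac{132}{25}\right) = - \frac{429924}{25}$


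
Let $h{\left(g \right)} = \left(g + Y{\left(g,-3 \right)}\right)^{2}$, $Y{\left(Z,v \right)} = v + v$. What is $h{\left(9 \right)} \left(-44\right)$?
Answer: $-396$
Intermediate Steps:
$Y{\left(Z,v \right)} = 2 v$
$h{\left(g \right)} = \left(-6 + g\right)^{2}$ ($h{\left(g \right)} = \left(g + 2 \left(-3\right)\right)^{2} = \left(g - 6\right)^{2} = \left(-6 + g\right)^{2}$)
$h{\left(9 \right)} \left(-44\right) = \left(-6 + 9\right)^{2} \left(-44\right) = 3^{2} \left(-44\right) = 9 \left(-44\right) = -396$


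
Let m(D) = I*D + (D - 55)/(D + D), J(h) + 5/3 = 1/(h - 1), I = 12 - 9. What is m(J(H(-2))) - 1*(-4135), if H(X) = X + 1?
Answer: 53842/13 ≈ 4141.7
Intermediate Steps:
H(X) = 1 + X
I = 3
J(h) = -5/3 + 1/(-1 + h) (J(h) = -5/3 + 1/(h - 1) = -5/3 + 1/(-1 + h))
m(D) = 3*D + (-55 + D)/(2*D) (m(D) = 3*D + (D - 55)/(D + D) = 3*D + (-55 + D)/((2*D)) = 3*D + (-55 + D)*(1/(2*D)) = 3*D + (-55 + D)/(2*D))
m(J(H(-2))) - 1*(-4135) = (-55 + ((8 - 5*(1 - 2))/(3*(-1 + (1 - 2))))*(1 + 6*((8 - 5*(1 - 2))/(3*(-1 + (1 - 2))))))/(2*(((8 - 5*(1 - 2))/(3*(-1 + (1 - 2)))))) - 1*(-4135) = (-55 + ((8 - 5*(-1))/(3*(-1 - 1)))*(1 + 6*((8 - 5*(-1))/(3*(-1 - 1)))))/(2*(((8 - 5*(-1))/(3*(-1 - 1))))) + 4135 = (-55 + ((⅓)*(8 + 5)/(-2))*(1 + 6*((⅓)*(8 + 5)/(-2))))/(2*(((⅓)*(8 + 5)/(-2)))) + 4135 = (-55 + ((⅓)*(-½)*13)*(1 + 6*((⅓)*(-½)*13)))/(2*(((⅓)*(-½)*13))) + 4135 = (-55 - 13*(1 + 6*(-13/6))/6)/(2*(-13/6)) + 4135 = (½)*(-6/13)*(-55 - 13*(1 - 13)/6) + 4135 = (½)*(-6/13)*(-55 - 13/6*(-12)) + 4135 = (½)*(-6/13)*(-55 + 26) + 4135 = (½)*(-6/13)*(-29) + 4135 = 87/13 + 4135 = 53842/13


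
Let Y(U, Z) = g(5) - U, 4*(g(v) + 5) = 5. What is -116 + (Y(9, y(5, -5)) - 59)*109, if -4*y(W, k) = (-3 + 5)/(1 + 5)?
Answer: -31747/4 ≈ -7936.8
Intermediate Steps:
g(v) = -15/4 (g(v) = -5 + (¼)*5 = -5 + 5/4 = -15/4)
y(W, k) = -1/12 (y(W, k) = -(-3 + 5)/(4*(1 + 5)) = -1/(2*6) = -¼*⅓ = -1/12)
Y(U, Z) = -15/4 - U
-116 + (Y(9, y(5, -5)) - 59)*109 = -116 + ((-15/4 - 1*9) - 59)*109 = -116 + ((-15/4 - 9) - 59)*109 = -116 + (-51/4 - 59)*109 = -116 - 287/4*109 = -116 - 31283/4 = -31747/4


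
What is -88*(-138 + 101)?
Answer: 3256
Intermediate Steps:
-88*(-138 + 101) = -88*(-37) = 3256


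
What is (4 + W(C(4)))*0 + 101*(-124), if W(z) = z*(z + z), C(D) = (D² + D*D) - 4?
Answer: -12524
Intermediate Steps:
C(D) = -4 + 2*D² (C(D) = (D² + D²) - 4 = 2*D² - 4 = -4 + 2*D²)
W(z) = 2*z² (W(z) = z*(2*z) = 2*z²)
(4 + W(C(4)))*0 + 101*(-124) = (4 + 2*(-4 + 2*4²)²)*0 + 101*(-124) = (4 + 2*(-4 + 2*16)²)*0 - 12524 = (4 + 2*(-4 + 32)²)*0 - 12524 = (4 + 2*28²)*0 - 12524 = (4 + 2*784)*0 - 12524 = (4 + 1568)*0 - 12524 = 1572*0 - 12524 = 0 - 12524 = -12524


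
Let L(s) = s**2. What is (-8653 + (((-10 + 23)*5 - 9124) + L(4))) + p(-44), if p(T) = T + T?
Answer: -17784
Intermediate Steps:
p(T) = 2*T
(-8653 + (((-10 + 23)*5 - 9124) + L(4))) + p(-44) = (-8653 + (((-10 + 23)*5 - 9124) + 4**2)) + 2*(-44) = (-8653 + ((13*5 - 9124) + 16)) - 88 = (-8653 + ((65 - 9124) + 16)) - 88 = (-8653 + (-9059 + 16)) - 88 = (-8653 - 9043) - 88 = -17696 - 88 = -17784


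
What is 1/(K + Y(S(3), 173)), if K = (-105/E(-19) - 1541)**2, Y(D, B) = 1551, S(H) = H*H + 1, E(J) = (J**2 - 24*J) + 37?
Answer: 14884/35373477373 ≈ 4.2077e-7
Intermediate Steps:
E(J) = 37 + J**2 - 24*J
S(H) = 1 + H**2 (S(H) = H**2 + 1 = 1 + H**2)
K = 35350392289/14884 (K = (-105/(37 + (-19)**2 - 24*(-19)) - 1541)**2 = (-105/(37 + 361 + 456) - 1541)**2 = (-105/854 - 1541)**2 = (-105*1/854 - 1541)**2 = (-15/122 - 1541)**2 = (-188017/122)**2 = 35350392289/14884 ≈ 2.3751e+6)
1/(K + Y(S(3), 173)) = 1/(35350392289/14884 + 1551) = 1/(35373477373/14884) = 14884/35373477373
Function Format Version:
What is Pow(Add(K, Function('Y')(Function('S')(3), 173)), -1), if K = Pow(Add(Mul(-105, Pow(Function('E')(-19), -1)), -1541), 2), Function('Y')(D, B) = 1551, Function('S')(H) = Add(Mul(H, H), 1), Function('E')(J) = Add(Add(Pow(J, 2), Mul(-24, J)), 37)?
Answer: Rational(14884, 35373477373) ≈ 4.2077e-7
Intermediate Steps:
Function('E')(J) = Add(37, Pow(J, 2), Mul(-24, J))
Function('S')(H) = Add(1, Pow(H, 2)) (Function('S')(H) = Add(Pow(H, 2), 1) = Add(1, Pow(H, 2)))
K = Rational(35350392289, 14884) (K = Pow(Add(Mul(-105, Pow(Add(37, Pow(-19, 2), Mul(-24, -19)), -1)), -1541), 2) = Pow(Add(Mul(-105, Pow(Add(37, 361, 456), -1)), -1541), 2) = Pow(Add(Mul(-105, Pow(854, -1)), -1541), 2) = Pow(Add(Mul(-105, Rational(1, 854)), -1541), 2) = Pow(Add(Rational(-15, 122), -1541), 2) = Pow(Rational(-188017, 122), 2) = Rational(35350392289, 14884) ≈ 2.3751e+6)
Pow(Add(K, Function('Y')(Function('S')(3), 173)), -1) = Pow(Add(Rational(35350392289, 14884), 1551), -1) = Pow(Rational(35373477373, 14884), -1) = Rational(14884, 35373477373)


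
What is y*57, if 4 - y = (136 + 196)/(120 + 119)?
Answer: 35568/239 ≈ 148.82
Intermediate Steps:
y = 624/239 (y = 4 - (136 + 196)/(120 + 119) = 4 - 332/239 = 624/239 ≈ 2.6109)
y*57 = (624/239)*57 = 35568/239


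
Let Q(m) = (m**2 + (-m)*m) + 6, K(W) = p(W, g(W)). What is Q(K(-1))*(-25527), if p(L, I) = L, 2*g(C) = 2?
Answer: -153162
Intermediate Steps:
g(C) = 1 (g(C) = (1/2)*2 = 1)
K(W) = W
Q(m) = 6 (Q(m) = (m**2 - m**2) + 6 = 0 + 6 = 6)
Q(K(-1))*(-25527) = 6*(-25527) = -153162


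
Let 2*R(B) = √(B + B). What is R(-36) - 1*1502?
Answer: -1502 + 3*I*√2 ≈ -1502.0 + 4.2426*I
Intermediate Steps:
R(B) = √2*√B/2 (R(B) = √(B + B)/2 = √(2*B)/2 = (√2*√B)/2 = √2*√B/2)
R(-36) - 1*1502 = √2*√(-36)/2 - 1*1502 = √2*(6*I)/2 - 1502 = 3*I*√2 - 1502 = -1502 + 3*I*√2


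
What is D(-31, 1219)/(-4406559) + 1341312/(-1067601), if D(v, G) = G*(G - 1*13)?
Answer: -831118404658/522716310551 ≈ -1.5900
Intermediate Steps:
D(v, G) = G*(-13 + G) (D(v, G) = G*(G - 13) = G*(-13 + G))
D(-31, 1219)/(-4406559) + 1341312/(-1067601) = (1219*(-13 + 1219))/(-4406559) + 1341312/(-1067601) = (1219*1206)*(-1/4406559) + 1341312*(-1/1067601) = 1470114*(-1/4406559) - 447104/355867 = -490038/1468853 - 447104/355867 = -831118404658/522716310551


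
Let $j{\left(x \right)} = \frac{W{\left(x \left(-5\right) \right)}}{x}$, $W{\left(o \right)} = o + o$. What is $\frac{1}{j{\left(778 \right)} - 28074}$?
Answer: $- \frac{1}{28084} \approx -3.5607 \cdot 10^{-5}$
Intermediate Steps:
$W{\left(o \right)} = 2 o$
$j{\left(x \right)} = -10$ ($j{\left(x \right)} = \frac{2 x \left(-5\right)}{x} = \frac{2 \left(- 5 x\right)}{x} = \frac{\left(-10\right) x}{x} = -10$)
$\frac{1}{j{\left(778 \right)} - 28074} = \frac{1}{-10 - 28074} = \frac{1}{-28084} = - \frac{1}{28084}$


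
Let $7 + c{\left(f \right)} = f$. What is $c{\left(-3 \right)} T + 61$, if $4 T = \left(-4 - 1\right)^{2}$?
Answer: $- \frac{3}{2} \approx -1.5$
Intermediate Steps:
$c{\left(f \right)} = -7 + f$
$T = \frac{25}{4}$ ($T = \frac{\left(-4 - 1\right)^{2}}{4} = \frac{\left(-5\right)^{2}}{4} = \frac{1}{4} \cdot 25 = \frac{25}{4} \approx 6.25$)
$c{\left(-3 \right)} T + 61 = \left(-7 - 3\right) \frac{25}{4} + 61 = \left(-10\right) \frac{25}{4} + 61 = - \frac{125}{2} + 61 = - \frac{3}{2}$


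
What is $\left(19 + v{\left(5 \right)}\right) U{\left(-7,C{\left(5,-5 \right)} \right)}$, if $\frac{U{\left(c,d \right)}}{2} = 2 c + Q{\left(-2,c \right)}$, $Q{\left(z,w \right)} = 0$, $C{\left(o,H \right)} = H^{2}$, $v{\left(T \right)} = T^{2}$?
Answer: $-1232$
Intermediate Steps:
$U{\left(c,d \right)} = 4 c$ ($U{\left(c,d \right)} = 2 \left(2 c + 0\right) = 2 \cdot 2 c = 4 c$)
$\left(19 + v{\left(5 \right)}\right) U{\left(-7,C{\left(5,-5 \right)} \right)} = \left(19 + 5^{2}\right) 4 \left(-7\right) = \left(19 + 25\right) \left(-28\right) = 44 \left(-28\right) = -1232$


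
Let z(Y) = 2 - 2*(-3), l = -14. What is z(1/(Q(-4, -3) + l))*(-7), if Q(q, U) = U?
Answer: -56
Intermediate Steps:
z(Y) = 8 (z(Y) = 2 + 6 = 8)
z(1/(Q(-4, -3) + l))*(-7) = 8*(-7) = -56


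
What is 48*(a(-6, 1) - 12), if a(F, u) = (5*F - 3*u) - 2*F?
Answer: -1584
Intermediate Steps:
a(F, u) = -3*u + 3*F (a(F, u) = (-3*u + 5*F) - 2*F = -3*u + 3*F)
48*(a(-6, 1) - 12) = 48*((-3*1 + 3*(-6)) - 12) = 48*((-3 - 18) - 12) = 48*(-21 - 12) = 48*(-33) = -1584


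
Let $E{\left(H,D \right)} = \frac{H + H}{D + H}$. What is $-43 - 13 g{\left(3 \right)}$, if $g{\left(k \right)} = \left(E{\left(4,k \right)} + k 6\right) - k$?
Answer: $- \frac{1770}{7} \approx -252.86$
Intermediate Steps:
$E{\left(H,D \right)} = \frac{2 H}{D + H}$
$g{\left(k \right)} = 5 k + \frac{8}{4 + k}$ ($g{\left(k \right)} = \left(2 \cdot 4 \frac{1}{k + 4} + k 6\right) - k = \left(2 \cdot 4 \frac{1}{4 + k} + 6 k\right) - k = \left(\frac{8}{4 + k} + 6 k\right) - k = \left(6 k + \frac{8}{4 + k}\right) - k = 5 k + \frac{8}{4 + k}$)
$-43 - 13 g{\left(3 \right)} = -43 - 13 \frac{8 + 5 \cdot 3 \left(4 + 3\right)}{4 + 3} = -43 - 13 \frac{8 + 5 \cdot 3 \cdot 7}{7} = -43 - 13 \frac{8 + 105}{7} = -43 - 13 \cdot \frac{1}{7} \cdot 113 = -43 - \frac{1469}{7} = - \frac{1770}{7}$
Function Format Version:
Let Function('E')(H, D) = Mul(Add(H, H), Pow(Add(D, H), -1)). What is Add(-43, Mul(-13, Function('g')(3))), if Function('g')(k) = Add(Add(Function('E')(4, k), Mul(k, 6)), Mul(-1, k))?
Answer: Rational(-1770, 7) ≈ -252.86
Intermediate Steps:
Function('E')(H, D) = Mul(2, H, Pow(Add(D, H), -1)) (Function('E')(H, D) = Mul(Mul(2, H), Pow(Add(D, H), -1)) = Mul(2, H, Pow(Add(D, H), -1)))
Function('g')(k) = Add(Mul(5, k), Mul(8, Pow(Add(4, k), -1))) (Function('g')(k) = Add(Add(Mul(2, 4, Pow(Add(k, 4), -1)), Mul(k, 6)), Mul(-1, k)) = Add(Add(Mul(2, 4, Pow(Add(4, k), -1)), Mul(6, k)), Mul(-1, k)) = Add(Add(Mul(8, Pow(Add(4, k), -1)), Mul(6, k)), Mul(-1, k)) = Add(Add(Mul(6, k), Mul(8, Pow(Add(4, k), -1))), Mul(-1, k)) = Add(Mul(5, k), Mul(8, Pow(Add(4, k), -1))))
Add(-43, Mul(-13, Function('g')(3))) = Add(-43, Mul(-13, Mul(Pow(Add(4, 3), -1), Add(8, Mul(5, 3, Add(4, 3)))))) = Add(-43, Mul(-13, Mul(Pow(7, -1), Add(8, Mul(5, 3, 7))))) = Add(-43, Mul(-13, Mul(Rational(1, 7), Add(8, 105)))) = Add(-43, Mul(-13, Mul(Rational(1, 7), 113))) = Add(-43, Mul(-13, Rational(113, 7))) = Add(-43, Rational(-1469, 7)) = Rational(-1770, 7)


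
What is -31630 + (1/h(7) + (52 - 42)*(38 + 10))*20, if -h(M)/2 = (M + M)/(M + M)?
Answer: -22040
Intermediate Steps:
h(M) = -2 (h(M) = -2*(M + M)/(M + M) = -2*2*M/(2*M) = -2*2*M*1/(2*M) = -2*1 = -2)
-31630 + (1/h(7) + (52 - 42)*(38 + 10))*20 = -31630 + (1/(-2) + (52 - 42)*(38 + 10))*20 = -31630 + (-½ + 10*48)*20 = -31630 + (-½ + 480)*20 = -31630 + (959/2)*20 = -31630 + 9590 = -22040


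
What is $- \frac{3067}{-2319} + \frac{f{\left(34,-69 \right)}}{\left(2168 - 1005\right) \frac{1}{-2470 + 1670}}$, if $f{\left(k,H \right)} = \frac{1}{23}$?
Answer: $\frac{80183983}{62030931} \approx 1.2926$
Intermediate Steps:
$f{\left(k,H \right)} = \frac{1}{23}$
$- \frac{3067}{-2319} + \frac{f{\left(34,-69 \right)}}{\left(2168 - 1005\right) \frac{1}{-2470 + 1670}} = - \frac{3067}{-2319} + \frac{1}{23 \frac{2168 - 1005}{-2470 + 1670}} = \left(-3067\right) \left(- \frac{1}{2319}\right) + \frac{1}{23 \frac{1163}{-800}} = \frac{3067}{2319} + \frac{1}{23 \cdot 1163 \left(- \frac{1}{800}\right)} = \frac{3067}{2319} + \frac{1}{23 \left(- \frac{1163}{800}\right)} = \frac{3067}{2319} + \frac{1}{23} \left(- \frac{800}{1163}\right) = \frac{3067}{2319} - \frac{800}{26749} = \frac{80183983}{62030931}$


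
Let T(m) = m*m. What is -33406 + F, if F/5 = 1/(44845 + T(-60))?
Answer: -323670733/9689 ≈ -33406.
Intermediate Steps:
T(m) = m²
F = 1/9689 (F = 5/(44845 + (-60)²) = 5/(44845 + 3600) = 5/48445 = 5*(1/48445) = 1/9689 ≈ 0.00010321)
-33406 + F = -33406 + 1/9689 = -323670733/9689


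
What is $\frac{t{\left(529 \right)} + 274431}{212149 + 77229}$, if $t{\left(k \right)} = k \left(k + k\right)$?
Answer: $\frac{834113}{289378} \approx 2.8824$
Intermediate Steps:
$t{\left(k \right)} = 2 k^{2}$ ($t{\left(k \right)} = k 2 k = 2 k^{2}$)
$\frac{t{\left(529 \right)} + 274431}{212149 + 77229} = \frac{2 \cdot 529^{2} + 274431}{212149 + 77229} = \frac{2 \cdot 279841 + 274431}{289378} = \left(559682 + 274431\right) \frac{1}{289378} = 834113 \cdot \frac{1}{289378} = \frac{834113}{289378}$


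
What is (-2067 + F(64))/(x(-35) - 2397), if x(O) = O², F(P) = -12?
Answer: 2079/1172 ≈ 1.7739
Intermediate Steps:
(-2067 + F(64))/(x(-35) - 2397) = (-2067 - 12)/((-35)² - 2397) = -2079/(1225 - 2397) = -2079/(-1172) = -2079*(-1/1172) = 2079/1172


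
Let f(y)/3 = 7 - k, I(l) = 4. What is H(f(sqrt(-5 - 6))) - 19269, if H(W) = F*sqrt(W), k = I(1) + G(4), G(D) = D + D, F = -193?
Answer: -19269 - 193*I*sqrt(15) ≈ -19269.0 - 747.49*I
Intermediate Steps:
G(D) = 2*D
k = 12 (k = 4 + 2*4 = 4 + 8 = 12)
f(y) = -15 (f(y) = 3*(7 - 1*12) = 3*(7 - 12) = 3*(-5) = -15)
H(W) = -193*sqrt(W)
H(f(sqrt(-5 - 6))) - 19269 = -193*I*sqrt(15) - 19269 = -19269 - 193*I*sqrt(15)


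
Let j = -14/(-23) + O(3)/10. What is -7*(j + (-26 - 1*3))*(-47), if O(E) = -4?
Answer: -1089319/115 ≈ -9472.3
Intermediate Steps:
j = 24/115 (j = -14/(-23) - 4/10 = -14*(-1/23) - 4*⅒ = 14/23 - ⅖ = 24/115 ≈ 0.20870)
-7*(j + (-26 - 1*3))*(-47) = -7*(24/115 + (-26 - 1*3))*(-47) = -7*(24/115 + (-26 - 3))*(-47) = -7*(24/115 - 29)*(-47) = -7*(-3311/115)*(-47) = (23177/115)*(-47) = -1089319/115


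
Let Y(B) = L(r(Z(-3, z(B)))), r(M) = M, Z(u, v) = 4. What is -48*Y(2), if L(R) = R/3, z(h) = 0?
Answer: -64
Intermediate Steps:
L(R) = R/3 (L(R) = R*(⅓) = R/3)
Y(B) = 4/3 (Y(B) = (⅓)*4 = 4/3)
-48*Y(2) = -48*4/3 = -64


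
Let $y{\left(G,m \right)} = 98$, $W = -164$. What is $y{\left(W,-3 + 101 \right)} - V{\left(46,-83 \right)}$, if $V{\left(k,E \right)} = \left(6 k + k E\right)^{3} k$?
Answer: $2044106420146$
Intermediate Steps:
$V{\left(k,E \right)} = k \left(6 k + E k\right)^{3}$ ($V{\left(k,E \right)} = \left(6 k + E k\right)^{3} k = k \left(6 k + E k\right)^{3}$)
$y{\left(W,-3 + 101 \right)} - V{\left(46,-83 \right)} = 98 - 46^{4} \left(6 - 83\right)^{3} = 98 - 4477456 \left(-77\right)^{3} = 98 - 4477456 \left(-456533\right) = 98 - -2044106420048 = 98 + 2044106420048 = 2044106420146$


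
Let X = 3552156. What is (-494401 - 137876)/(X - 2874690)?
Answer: -70253/75274 ≈ -0.93330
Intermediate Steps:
(-494401 - 137876)/(X - 2874690) = (-494401 - 137876)/(3552156 - 2874690) = -632277/677466 = -632277*1/677466 = -70253/75274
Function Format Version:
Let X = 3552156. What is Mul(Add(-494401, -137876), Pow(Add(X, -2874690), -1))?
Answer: Rational(-70253, 75274) ≈ -0.93330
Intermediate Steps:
Mul(Add(-494401, -137876), Pow(Add(X, -2874690), -1)) = Mul(Add(-494401, -137876), Pow(Add(3552156, -2874690), -1)) = Mul(-632277, Pow(677466, -1)) = Mul(-632277, Rational(1, 677466)) = Rational(-70253, 75274)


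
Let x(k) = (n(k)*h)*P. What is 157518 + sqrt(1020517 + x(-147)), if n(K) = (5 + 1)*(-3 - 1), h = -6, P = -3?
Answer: 157518 + sqrt(1020085) ≈ 1.5853e+5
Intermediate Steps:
n(K) = -24 (n(K) = 6*(-4) = -24)
x(k) = -432 (x(k) = -24*(-6)*(-3) = 144*(-3) = -432)
157518 + sqrt(1020517 + x(-147)) = 157518 + sqrt(1020517 - 432) = 157518 + sqrt(1020085)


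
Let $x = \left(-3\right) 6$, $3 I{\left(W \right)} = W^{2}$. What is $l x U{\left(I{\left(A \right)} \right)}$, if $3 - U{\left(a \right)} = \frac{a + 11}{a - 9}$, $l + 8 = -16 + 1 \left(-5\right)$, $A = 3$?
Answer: $2784$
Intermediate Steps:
$I{\left(W \right)} = \frac{W^{2}}{3}$
$l = -29$ ($l = -8 + \left(-16 + 1 \left(-5\right)\right) = -8 - 21 = -29$)
$x = -18$
$U{\left(a \right)} = 3 - \frac{11 + a}{-9 + a}$ ($U{\left(a \right)} = 3 - \frac{a + 11}{a - 9} = 3 - \frac{11 + a}{-9 + a}$)
$l x U{\left(I{\left(A \right)} \right)} = - 29 \left(- 18 \frac{2 \left(-19 + \frac{3^{2}}{3}\right)}{-9 + \frac{3^{2}}{3}}\right) = - 29 \left(- 18 \frac{2 \left(-19 + \frac{1}{3} \cdot 9\right)}{-9 + \frac{1}{3} \cdot 9}\right) = - 29 \left(- 18 \frac{2 \left(-19 + 3\right)}{-9 + 3}\right) = - 29 \left(- 18 \cdot 2 \frac{1}{-6} \left(-16\right)\right) = - 29 \left(- 18 \cdot 2 \left(- \frac{1}{6}\right) \left(-16\right)\right) = - 29 \left(\left(-18\right) \frac{16}{3}\right) = \left(-29\right) \left(-96\right) = 2784$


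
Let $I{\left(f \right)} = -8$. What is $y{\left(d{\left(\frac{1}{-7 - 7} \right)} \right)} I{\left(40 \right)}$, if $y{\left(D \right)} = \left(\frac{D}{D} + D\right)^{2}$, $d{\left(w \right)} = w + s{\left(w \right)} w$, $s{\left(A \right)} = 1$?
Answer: $- \frac{288}{49} \approx -5.8775$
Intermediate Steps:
$d{\left(w \right)} = 2 w$ ($d{\left(w \right)} = w + 1 w = w + w = 2 w$)
$y{\left(D \right)} = \left(1 + D\right)^{2}$
$y{\left(d{\left(\frac{1}{-7 - 7} \right)} \right)} I{\left(40 \right)} = \left(1 + \frac{2}{-7 - 7}\right)^{2} \left(-8\right) = \left(1 + \frac{2}{-14}\right)^{2} \left(-8\right) = \left(1 + 2 \left(- \frac{1}{14}\right)\right)^{2} \left(-8\right) = \left(1 - \frac{1}{7}\right)^{2} \left(-8\right) = \left(\frac{6}{7}\right)^{2} \left(-8\right) = \frac{36}{49} \left(-8\right) = - \frac{288}{49}$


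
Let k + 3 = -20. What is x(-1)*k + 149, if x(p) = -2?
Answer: 195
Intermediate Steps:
k = -23 (k = -3 - 20 = -23)
x(-1)*k + 149 = -2*(-23) + 149 = 46 + 149 = 195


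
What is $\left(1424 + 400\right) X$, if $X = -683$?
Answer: $-1245792$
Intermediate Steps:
$\left(1424 + 400\right) X = \left(1424 + 400\right) \left(-683\right) = 1824 \left(-683\right) = -1245792$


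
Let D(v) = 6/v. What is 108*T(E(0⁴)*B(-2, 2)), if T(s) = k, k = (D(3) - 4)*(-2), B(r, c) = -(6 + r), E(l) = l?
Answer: 432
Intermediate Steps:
B(r, c) = -6 - r
k = 4 (k = (6/3 - 4)*(-2) = (6*(⅓) - 4)*(-2) = (2 - 4)*(-2) = -2*(-2) = 4)
T(s) = 4
108*T(E(0⁴)*B(-2, 2)) = 108*4 = 432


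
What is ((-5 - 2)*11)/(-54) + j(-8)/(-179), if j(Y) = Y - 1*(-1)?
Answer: 14161/9666 ≈ 1.4650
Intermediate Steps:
j(Y) = 1 + Y (j(Y) = Y + 1 = 1 + Y)
((-5 - 2)*11)/(-54) + j(-8)/(-179) = ((-5 - 2)*11)/(-54) + (1 - 8)/(-179) = -7*11*(-1/54) - 7*(-1/179) = -77*(-1/54) + 7/179 = 77/54 + 7/179 = 14161/9666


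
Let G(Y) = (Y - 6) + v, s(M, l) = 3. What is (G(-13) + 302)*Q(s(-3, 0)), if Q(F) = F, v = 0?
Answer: 849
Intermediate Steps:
G(Y) = -6 + Y (G(Y) = (Y - 6) + 0 = (-6 + Y) + 0 = -6 + Y)
(G(-13) + 302)*Q(s(-3, 0)) = ((-6 - 13) + 302)*3 = (-19 + 302)*3 = 283*3 = 849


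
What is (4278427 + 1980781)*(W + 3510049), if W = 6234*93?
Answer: 25598977729688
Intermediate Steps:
W = 579762
(4278427 + 1980781)*(W + 3510049) = (4278427 + 1980781)*(579762 + 3510049) = 6259208*4089811 = 25598977729688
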